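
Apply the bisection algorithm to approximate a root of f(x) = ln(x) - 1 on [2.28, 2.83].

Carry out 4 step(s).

f(x) = ln(x) - 1
Initial interval: [2.28, 2.83]

Iteration 1:
  c_1 = (2.280000 + 2.830000)/2 = 2.555000
  f(c_1) = f(2.555000) = -0.061948
  f(a) × f(c) ≥ 0, new interval: [2.555000, 2.830000]
Iteration 2:
  c_2 = (2.555000 + 2.830000)/2 = 2.692500
  f(c_2) = f(2.692500) = -0.009530
  f(a) × f(c) ≥ 0, new interval: [2.692500, 2.830000]
Iteration 3:
  c_3 = (2.692500 + 2.830000)/2 = 2.761250
  f(c_3) = f(2.761250) = 0.015683
  f(a) × f(c) < 0, new interval: [2.692500, 2.761250]
Iteration 4:
  c_4 = (2.692500 + 2.761250)/2 = 2.726875
  f(c_4) = f(2.726875) = 0.003156
  f(a) × f(c) < 0, new interval: [2.692500, 2.726875]

After 4 iteration(s), the approximation is c_4 = 2.726875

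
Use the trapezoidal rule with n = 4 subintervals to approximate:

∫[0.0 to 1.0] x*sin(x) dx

f(x) = x*sin(x)
a = 0.0, b = 1.0, n = 4
h = (b - a)/n = 0.250000

Trapezoidal rule: (h/2)[f(x₀) + 2f(x₁) + 2f(x₂) + ... + f(xₙ)]

x_0 = 0.0000, f(x_0) = 0.000000, coefficient = 1
x_1 = 0.2500, f(x_1) = 0.061851, coefficient = 2
x_2 = 0.5000, f(x_2) = 0.239713, coefficient = 2
x_3 = 0.7500, f(x_3) = 0.511229, coefficient = 2
x_4 = 1.0000, f(x_4) = 0.841471, coefficient = 1

I ≈ (0.250000/2) × 2.467057 = 0.308382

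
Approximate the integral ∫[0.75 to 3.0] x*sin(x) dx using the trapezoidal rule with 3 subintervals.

f(x) = x*sin(x)
a = 0.75, b = 3.0, n = 3
h = (b - a)/n = 0.750000

Trapezoidal rule: (h/2)[f(x₀) + 2f(x₁) + 2f(x₂) + ... + f(xₙ)]

x_0 = 0.7500, f(x_0) = 0.511229, coefficient = 1
x_1 = 1.5000, f(x_1) = 1.496242, coefficient = 2
x_2 = 2.2500, f(x_2) = 1.750665, coefficient = 2
x_3 = 3.0000, f(x_3) = 0.423360, coefficient = 1

I ≈ (0.750000/2) × 7.428403 = 2.785651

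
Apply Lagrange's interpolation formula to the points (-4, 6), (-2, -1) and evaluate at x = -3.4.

Lagrange interpolation formula:
P(x) = Σ yᵢ × Lᵢ(x)
where Lᵢ(x) = Π_{j≠i} (x - xⱼ)/(xᵢ - xⱼ)

L_0(-3.4) = (-3.4 - (-2))/(-4 - (-2)) = 0.700000
L_1(-3.4) = (-3.4 - (-4))/(-2 - (-4)) = 0.300000

P(-3.4) = 6×L_0(-3.4) + (-1)×L_1(-3.4)
P(-3.4) = 3.900000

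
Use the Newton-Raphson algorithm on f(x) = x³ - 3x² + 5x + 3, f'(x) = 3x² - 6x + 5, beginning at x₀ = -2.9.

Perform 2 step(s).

f(x) = x³ - 3x² + 5x + 3
f'(x) = 3x² - 6x + 5
x₀ = -2.9

Newton-Raphson formula: x_{n+1} = x_n - f(x_n)/f'(x_n)

Iteration 1:
  f(-2.900000) = -61.119000
  f'(-2.900000) = 47.630000
  x_1 = -2.900000 - (-61.119000)/47.630000 = -1.616796
Iteration 2:
  f(-1.616796) = -17.152423
  f'(-1.616796) = 22.542866
  x_2 = -1.616796 - (-17.152423)/22.542866 = -0.855916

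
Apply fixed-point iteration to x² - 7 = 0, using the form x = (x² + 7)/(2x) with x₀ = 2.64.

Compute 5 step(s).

Equation: x² - 7 = 0
Fixed-point form: x = (x² + 7)/(2x)
x₀ = 2.64

x_1 = g(2.640000) = 2.645758
x_2 = g(2.645758) = 2.645751
x_3 = g(2.645751) = 2.645751
x_4 = g(2.645751) = 2.645751
x_5 = g(2.645751) = 2.645751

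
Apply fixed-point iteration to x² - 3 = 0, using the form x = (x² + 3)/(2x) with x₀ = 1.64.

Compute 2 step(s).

Equation: x² - 3 = 0
Fixed-point form: x = (x² + 3)/(2x)
x₀ = 1.64

x_1 = g(1.640000) = 1.734634
x_2 = g(1.734634) = 1.732053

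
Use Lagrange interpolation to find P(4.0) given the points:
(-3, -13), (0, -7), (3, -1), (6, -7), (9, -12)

Lagrange interpolation formula:
P(x) = Σ yᵢ × Lᵢ(x)
where Lᵢ(x) = Π_{j≠i} (x - xⱼ)/(xᵢ - xⱼ)

L_0(4.0) = (4.0 - 0)/(-3 - 0) × (4.0 - 3)/(-3 - 3) × (4.0 - 6)/(-3 - 6) × (4.0 - 9)/(-3 - 9) = 0.020576
L_1(4.0) = (4.0 - (-3))/(0 - (-3)) × (4.0 - 3)/(0 - 3) × (4.0 - 6)/(0 - 6) × (4.0 - 9)/(0 - 9) = -0.144033
L_2(4.0) = (4.0 - (-3))/(3 - (-3)) × (4.0 - 0)/(3 - 0) × (4.0 - 6)/(3 - 6) × (4.0 - 9)/(3 - 9) = 0.864198
L_3(4.0) = (4.0 - (-3))/(6 - (-3)) × (4.0 - 0)/(6 - 0) × (4.0 - 3)/(6 - 3) × (4.0 - 9)/(6 - 9) = 0.288066
L_4(4.0) = (4.0 - (-3))/(9 - (-3)) × (4.0 - 0)/(9 - 0) × (4.0 - 3)/(9 - 3) × (4.0 - 6)/(9 - 6) = -0.028807

P(4.0) = (-13)×L_0(4.0) + (-7)×L_1(4.0) + (-1)×L_2(4.0) + (-7)×L_3(4.0) + (-12)×L_4(4.0)
P(4.0) = -1.794239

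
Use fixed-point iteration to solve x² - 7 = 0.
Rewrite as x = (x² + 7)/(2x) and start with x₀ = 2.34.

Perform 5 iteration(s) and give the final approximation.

Equation: x² - 7 = 0
Fixed-point form: x = (x² + 7)/(2x)
x₀ = 2.34

x_1 = g(2.340000) = 2.665726
x_2 = g(2.665726) = 2.645826
x_3 = g(2.645826) = 2.645751
x_4 = g(2.645751) = 2.645751
x_5 = g(2.645751) = 2.645751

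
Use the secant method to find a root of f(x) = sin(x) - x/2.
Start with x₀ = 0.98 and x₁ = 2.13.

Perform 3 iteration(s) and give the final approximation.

f(x) = sin(x) - x/2
x₀ = 0.98, x₁ = 2.13

Secant formula: x_{n+1} = x_n - f(x_n)(x_n - x_{n-1})/(f(x_n) - f(x_{n-1}))

Iteration 1:
  f(0.980000) = 0.340497
  f(2.130000) = -0.217322
  x_2 = 2.130000 - (-0.217322)×(2.130000 - 0.980000)/(-0.217322 - 0.340497)
       = 1.681969
Iteration 2:
  f(2.130000) = -0.217322
  f(1.681969) = 0.152842
  x_3 = 1.681969 - 0.152842×(1.681969 - 2.130000)/(0.152842 - (-0.217322))
       = 1.866963
Iteration 3:
  f(1.681969) = 0.152842
  f(1.866963) = 0.022981
  x_4 = 1.866963 - 0.022981×(1.866963 - 1.681969)/(0.022981 - 0.152842)
       = 1.899700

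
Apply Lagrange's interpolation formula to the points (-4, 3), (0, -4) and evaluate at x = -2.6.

Lagrange interpolation formula:
P(x) = Σ yᵢ × Lᵢ(x)
where Lᵢ(x) = Π_{j≠i} (x - xⱼ)/(xᵢ - xⱼ)

L_0(-2.6) = (-2.6 - 0)/(-4 - 0) = 0.650000
L_1(-2.6) = (-2.6 - (-4))/(0 - (-4)) = 0.350000

P(-2.6) = 3×L_0(-2.6) + (-4)×L_1(-2.6)
P(-2.6) = 0.550000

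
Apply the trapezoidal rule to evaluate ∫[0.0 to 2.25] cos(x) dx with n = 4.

f(x) = cos(x)
a = 0.0, b = 2.25, n = 4
h = (b - a)/n = 0.562500

Trapezoidal rule: (h/2)[f(x₀) + 2f(x₁) + 2f(x₂) + ... + f(xₙ)]

x_0 = 0.0000, f(x_0) = 1.000000, coefficient = 1
x_1 = 0.5625, f(x_1) = 0.845924, coefficient = 2
x_2 = 1.1250, f(x_2) = 0.431177, coefficient = 2
x_3 = 1.6875, f(x_3) = -0.116439, coefficient = 2
x_4 = 2.2500, f(x_4) = -0.628174, coefficient = 1

I ≈ (0.562500/2) × 2.693151 = 0.757449
Exact value: 0.778073
Error: 0.020625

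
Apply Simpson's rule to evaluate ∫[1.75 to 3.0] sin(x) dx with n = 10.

f(x) = sin(x)
a = 1.75, b = 3.0, n = 10
h = (b - a)/n = 0.125000

Simpson's rule: (h/3)[f(x₀) + 4f(x₁) + 2f(x₂) + ... + f(xₙ)]

x_0 = 1.7500, f(x_0) = 0.983986, coefficient = 1
x_1 = 1.8750, f(x_1) = 0.954086, coefficient = 4
x_2 = 2.0000, f(x_2) = 0.909297, coefficient = 2
x_3 = 2.1250, f(x_3) = 0.850320, coefficient = 4
x_4 = 2.2500, f(x_4) = 0.778073, coefficient = 2
x_5 = 2.3750, f(x_5) = 0.693685, coefficient = 4
x_6 = 2.5000, f(x_6) = 0.598472, coefficient = 2
x_7 = 2.6250, f(x_7) = 0.493920, coefficient = 4
x_8 = 2.7500, f(x_8) = 0.381661, coefficient = 2
x_9 = 2.8750, f(x_9) = 0.263446, coefficient = 4
x_10 = 3.0000, f(x_10) = 0.141120, coefficient = 1

I ≈ (0.125000/3) × 19.481941 = 0.811748
Exact value: 0.811746
Error: 0.000001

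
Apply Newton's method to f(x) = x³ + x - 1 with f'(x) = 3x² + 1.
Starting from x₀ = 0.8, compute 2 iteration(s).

f(x) = x³ + x - 1
f'(x) = 3x² + 1
x₀ = 0.8

Newton-Raphson formula: x_{n+1} = x_n - f(x_n)/f'(x_n)

Iteration 1:
  f(0.800000) = 0.312000
  f'(0.800000) = 2.920000
  x_1 = 0.800000 - 0.312000/2.920000 = 0.693151
Iteration 2:
  f(0.693151) = 0.026180
  f'(0.693151) = 2.441374
  x_2 = 0.693151 - 0.026180/2.441374 = 0.682427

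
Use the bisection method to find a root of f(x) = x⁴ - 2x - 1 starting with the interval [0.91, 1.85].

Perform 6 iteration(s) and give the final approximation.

f(x) = x⁴ - 2x - 1
Initial interval: [0.91, 1.85]

Iteration 1:
  c_1 = (0.910000 + 1.850000)/2 = 1.380000
  f(c_1) = f(1.380000) = -0.133261
  f(a) × f(c) ≥ 0, new interval: [1.380000, 1.850000]
Iteration 2:
  c_2 = (1.380000 + 1.850000)/2 = 1.615000
  f(c_2) = f(1.615000) = 2.572838
  f(a) × f(c) < 0, new interval: [1.380000, 1.615000]
Iteration 3:
  c_3 = (1.380000 + 1.615000)/2 = 1.497500
  f(c_3) = f(1.497500) = 1.033834
  f(a) × f(c) < 0, new interval: [1.380000, 1.497500]
Iteration 4:
  c_4 = (1.380000 + 1.497500)/2 = 1.438750
  f(c_4) = f(1.438750) = 0.407406
  f(a) × f(c) < 0, new interval: [1.380000, 1.438750]
Iteration 5:
  c_5 = (1.380000 + 1.438750)/2 = 1.409375
  f(c_5) = f(1.409375) = 0.126788
  f(a) × f(c) < 0, new interval: [1.380000, 1.409375]
Iteration 6:
  c_6 = (1.380000 + 1.409375)/2 = 1.394688
  f(c_6) = f(1.394688) = -0.005754
  f(a) × f(c) ≥ 0, new interval: [1.394688, 1.409375]

After 6 iteration(s), the approximation is c_6 = 1.394688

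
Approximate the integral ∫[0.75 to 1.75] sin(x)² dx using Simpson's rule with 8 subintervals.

f(x) = sin(x)²
a = 0.75, b = 1.75, n = 8
h = (b - a)/n = 0.125000

Simpson's rule: (h/3)[f(x₀) + 4f(x₁) + 2f(x₂) + ... + f(xₙ)]

x_0 = 0.7500, f(x_0) = 0.464631, coefficient = 1
x_1 = 0.8750, f(x_1) = 0.589123, coefficient = 4
x_2 = 1.0000, f(x_2) = 0.708073, coefficient = 2
x_3 = 1.1250, f(x_3) = 0.814087, coefficient = 4
x_4 = 1.2500, f(x_4) = 0.900572, coefficient = 2
x_5 = 1.3750, f(x_5) = 0.962151, coefficient = 4
x_6 = 1.5000, f(x_6) = 0.994996, coefficient = 2
x_7 = 1.6250, f(x_7) = 0.997065, coefficient = 4
x_8 = 1.7500, f(x_8) = 0.968228, coefficient = 1

I ≈ (0.125000/3) × 20.089846 = 0.837077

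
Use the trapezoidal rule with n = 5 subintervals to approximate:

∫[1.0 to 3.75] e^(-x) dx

f(x) = e^(-x)
a = 1.0, b = 3.75, n = 5
h = (b - a)/n = 0.550000

Trapezoidal rule: (h/2)[f(x₀) + 2f(x₁) + 2f(x₂) + ... + f(xₙ)]

x_0 = 1.0000, f(x_0) = 0.367879, coefficient = 1
x_1 = 1.5500, f(x_1) = 0.212248, coefficient = 2
x_2 = 2.1000, f(x_2) = 0.122456, coefficient = 2
x_3 = 2.6500, f(x_3) = 0.070651, coefficient = 2
x_4 = 3.2000, f(x_4) = 0.040762, coefficient = 2
x_5 = 3.7500, f(x_5) = 0.023518, coefficient = 1

I ≈ (0.550000/2) × 1.283633 = 0.352999
Exact value: 0.344362
Error: 0.008637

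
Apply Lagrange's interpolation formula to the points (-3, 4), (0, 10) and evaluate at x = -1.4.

Lagrange interpolation formula:
P(x) = Σ yᵢ × Lᵢ(x)
where Lᵢ(x) = Π_{j≠i} (x - xⱼ)/(xᵢ - xⱼ)

L_0(-1.4) = (-1.4 - 0)/(-3 - 0) = 0.466667
L_1(-1.4) = (-1.4 - (-3))/(0 - (-3)) = 0.533333

P(-1.4) = 4×L_0(-1.4) + 10×L_1(-1.4)
P(-1.4) = 7.200000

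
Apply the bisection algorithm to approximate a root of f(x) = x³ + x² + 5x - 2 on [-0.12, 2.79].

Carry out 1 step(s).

f(x) = x³ + x² + 5x - 2
Initial interval: [-0.12, 2.79]

Iteration 1:
  c_1 = (-0.120000 + 2.790000)/2 = 1.335000
  f(c_1) = f(1.335000) = 8.836495
  f(a) × f(c) < 0, new interval: [-0.120000, 1.335000]

After 1 iteration(s), the approximation is c_1 = 1.335000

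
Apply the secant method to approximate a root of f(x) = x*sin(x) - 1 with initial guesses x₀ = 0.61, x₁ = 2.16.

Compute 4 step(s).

f(x) = x*sin(x) - 1
x₀ = 0.61, x₁ = 2.16

Secant formula: x_{n+1} = x_n - f(x_n)(x_n - x_{n-1})/(f(x_n) - f(x_{n-1}))

Iteration 1:
  f(0.610000) = -0.650551
  f(2.160000) = 0.795788
  x_2 = 2.160000 - 0.795788×(2.160000 - 0.610000)/(0.795788 - (-0.650551))
       = 1.307177
Iteration 2:
  f(2.160000) = 0.795788
  f(1.307177) = 0.262018
  x_3 = 1.307177 - 0.262018×(1.307177 - 2.160000)/(0.262018 - 0.795788)
       = 0.888542
Iteration 3:
  f(1.307177) = 0.262018
  f(0.888542) = -0.310355
  x_4 = 0.888542 - (-0.310355)×(0.888542 - 1.307177)/(-0.310355 - 0.262018)
       = 1.115536
Iteration 4:
  f(0.888542) = -0.310355
  f(1.115536) = 0.001915
  x_5 = 1.115536 - 0.001915×(1.115536 - 0.888542)/(0.001915 - (-0.310355))
       = 1.114144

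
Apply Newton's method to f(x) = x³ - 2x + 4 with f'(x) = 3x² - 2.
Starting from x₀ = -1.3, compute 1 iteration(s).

f(x) = x³ - 2x + 4
f'(x) = 3x² - 2
x₀ = -1.3

Newton-Raphson formula: x_{n+1} = x_n - f(x_n)/f'(x_n)

Iteration 1:
  f(-1.300000) = 4.403000
  f'(-1.300000) = 3.070000
  x_1 = -1.300000 - 4.403000/3.070000 = -2.734202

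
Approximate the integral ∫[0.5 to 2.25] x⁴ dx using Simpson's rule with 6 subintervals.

f(x) = x⁴
a = 0.5, b = 2.25, n = 6
h = (b - a)/n = 0.291667

Simpson's rule: (h/3)[f(x₀) + 4f(x₁) + 2f(x₂) + ... + f(xₙ)]

x_0 = 0.5000, f(x_0) = 0.062500, coefficient = 1
x_1 = 0.7917, f(x_1) = 0.392798, coefficient = 4
x_2 = 1.0833, f(x_2) = 1.377363, coefficient = 2
x_3 = 1.3750, f(x_3) = 3.574463, coefficient = 4
x_4 = 1.6667, f(x_4) = 7.716049, coefficient = 2
x_5 = 1.9583, f(x_5) = 14.707758, coefficient = 4
x_6 = 2.2500, f(x_6) = 25.628906, coefficient = 1

I ≈ (0.291667/3) × 118.578306 = 11.528446
Exact value: 11.526758
Error: 0.001689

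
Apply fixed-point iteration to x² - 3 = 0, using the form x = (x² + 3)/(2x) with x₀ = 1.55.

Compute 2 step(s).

Equation: x² - 3 = 0
Fixed-point form: x = (x² + 3)/(2x)
x₀ = 1.55

x_1 = g(1.550000) = 1.742742
x_2 = g(1.742742) = 1.732084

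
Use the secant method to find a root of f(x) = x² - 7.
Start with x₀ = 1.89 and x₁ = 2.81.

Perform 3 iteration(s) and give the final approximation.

f(x) = x² - 7
x₀ = 1.89, x₁ = 2.81

Secant formula: x_{n+1} = x_n - f(x_n)(x_n - x_{n-1})/(f(x_n) - f(x_{n-1}))

Iteration 1:
  f(1.890000) = -3.427900
  f(2.810000) = 0.896100
  x_2 = 2.810000 - 0.896100×(2.810000 - 1.890000)/(0.896100 - (-3.427900))
       = 2.619340
Iteration 2:
  f(2.810000) = 0.896100
  f(2.619340) = -0.139056
  x_3 = 2.619340 - (-0.139056)×(2.619340 - 2.810000)/(-0.139056 - 0.896100)
       = 2.644952
Iteration 3:
  f(2.619340) = -0.139056
  f(2.644952) = -0.004227
  x_4 = 2.644952 - (-0.004227)×(2.644952 - 2.619340)/(-0.004227 - (-0.139056))
       = 2.645755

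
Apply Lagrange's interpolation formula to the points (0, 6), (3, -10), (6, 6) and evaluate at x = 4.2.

Lagrange interpolation formula:
P(x) = Σ yᵢ × Lᵢ(x)
where Lᵢ(x) = Π_{j≠i} (x - xⱼ)/(xᵢ - xⱼ)

L_0(4.2) = (4.2 - 3)/(0 - 3) × (4.2 - 6)/(0 - 6) = -0.120000
L_1(4.2) = (4.2 - 0)/(3 - 0) × (4.2 - 6)/(3 - 6) = 0.840000
L_2(4.2) = (4.2 - 0)/(6 - 0) × (4.2 - 3)/(6 - 3) = 0.280000

P(4.2) = 6×L_0(4.2) + (-10)×L_1(4.2) + 6×L_2(4.2)
P(4.2) = -7.440000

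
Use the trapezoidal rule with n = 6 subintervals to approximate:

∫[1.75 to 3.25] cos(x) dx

f(x) = cos(x)
a = 1.75, b = 3.25, n = 6
h = (b - a)/n = 0.250000

Trapezoidal rule: (h/2)[f(x₀) + 2f(x₁) + 2f(x₂) + ... + f(xₙ)]

x_0 = 1.7500, f(x_0) = -0.178246, coefficient = 1
x_1 = 2.0000, f(x_1) = -0.416147, coefficient = 2
x_2 = 2.2500, f(x_2) = -0.628174, coefficient = 2
x_3 = 2.5000, f(x_3) = -0.801144, coefficient = 2
x_4 = 2.7500, f(x_4) = -0.924302, coefficient = 2
x_5 = 3.0000, f(x_5) = -0.989992, coefficient = 2
x_6 = 3.2500, f(x_6) = -0.994130, coefficient = 1

I ≈ (0.250000/2) × -8.691894 = -1.086487
Exact value: -1.092181
Error: 0.005694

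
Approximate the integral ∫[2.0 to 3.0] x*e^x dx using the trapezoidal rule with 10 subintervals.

f(x) = x*e^x
a = 2.0, b = 3.0, n = 10
h = (b - a)/n = 0.100000

Trapezoidal rule: (h/2)[f(x₀) + 2f(x₁) + 2f(x₂) + ... + f(xₙ)]

x_0 = 2.0000, f(x_0) = 14.778112, coefficient = 1
x_1 = 2.1000, f(x_1) = 17.148957, coefficient = 2
x_2 = 2.2000, f(x_2) = 19.855030, coefficient = 2
x_3 = 2.3000, f(x_3) = 22.940620, coefficient = 2
x_4 = 2.4000, f(x_4) = 26.455623, coefficient = 2
x_5 = 2.5000, f(x_5) = 30.456235, coefficient = 2
x_6 = 2.6000, f(x_6) = 35.005719, coefficient = 2
x_7 = 2.7000, f(x_7) = 40.175276, coefficient = 2
x_8 = 2.8000, f(x_8) = 46.045011, coefficient = 2
x_9 = 2.9000, f(x_9) = 52.705022, coefficient = 2
x_10 = 3.0000, f(x_10) = 60.256611, coefficient = 1

I ≈ (0.100000/2) × 656.609706 = 32.830485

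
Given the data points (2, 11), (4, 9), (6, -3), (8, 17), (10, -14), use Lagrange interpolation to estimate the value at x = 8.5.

Lagrange interpolation formula:
P(x) = Σ yᵢ × Lᵢ(x)
where Lᵢ(x) = Π_{j≠i} (x - xⱼ)/(xᵢ - xⱼ)

L_0(8.5) = (8.5 - 4)/(2 - 4) × (8.5 - 6)/(2 - 6) × (8.5 - 8)/(2 - 8) × (8.5 - 10)/(2 - 10) = -0.021973
L_1(8.5) = (8.5 - 2)/(4 - 2) × (8.5 - 6)/(4 - 6) × (8.5 - 8)/(4 - 8) × (8.5 - 10)/(4 - 10) = 0.126953
L_2(8.5) = (8.5 - 2)/(6 - 2) × (8.5 - 4)/(6 - 4) × (8.5 - 8)/(6 - 8) × (8.5 - 10)/(6 - 10) = -0.342773
L_3(8.5) = (8.5 - 2)/(8 - 2) × (8.5 - 4)/(8 - 4) × (8.5 - 6)/(8 - 6) × (8.5 - 10)/(8 - 10) = 1.142578
L_4(8.5) = (8.5 - 2)/(10 - 2) × (8.5 - 4)/(10 - 4) × (8.5 - 6)/(10 - 6) × (8.5 - 8)/(10 - 8) = 0.095215

P(8.5) = 11×L_0(8.5) + 9×L_1(8.5) + (-3)×L_2(8.5) + 17×L_3(8.5) + (-14)×L_4(8.5)
P(8.5) = 20.020020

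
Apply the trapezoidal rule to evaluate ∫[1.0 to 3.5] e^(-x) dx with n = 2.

f(x) = e^(-x)
a = 1.0, b = 3.5, n = 2
h = (b - a)/n = 1.250000

Trapezoidal rule: (h/2)[f(x₀) + 2f(x₁) + 2f(x₂) + ... + f(xₙ)]

x_0 = 1.0000, f(x_0) = 0.367879, coefficient = 1
x_1 = 2.2500, f(x_1) = 0.105399, coefficient = 2
x_2 = 3.5000, f(x_2) = 0.030197, coefficient = 1

I ≈ (1.250000/2) × 0.608875 = 0.380547
Exact value: 0.337682
Error: 0.042865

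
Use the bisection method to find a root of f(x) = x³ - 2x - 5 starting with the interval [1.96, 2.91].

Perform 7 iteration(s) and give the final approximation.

f(x) = x³ - 2x - 5
Initial interval: [1.96, 2.91]

Iteration 1:
  c_1 = (1.960000 + 2.910000)/2 = 2.435000
  f(c_1) = f(2.435000) = 4.567663
  f(a) × f(c) < 0, new interval: [1.960000, 2.435000]
Iteration 2:
  c_2 = (1.960000 + 2.435000)/2 = 2.197500
  f(c_2) = f(2.197500) = 1.216741
  f(a) × f(c) < 0, new interval: [1.960000, 2.197500]
Iteration 3:
  c_3 = (1.960000 + 2.197500)/2 = 2.078750
  f(c_3) = f(2.078750) = -0.174802
  f(a) × f(c) ≥ 0, new interval: [2.078750, 2.197500]
Iteration 4:
  c_4 = (2.078750 + 2.197500)/2 = 2.138125
  f(c_4) = f(2.138125) = 0.498356
  f(a) × f(c) < 0, new interval: [2.078750, 2.138125]
Iteration 5:
  c_5 = (2.078750 + 2.138125)/2 = 2.108437
  f(c_5) = f(2.108437) = 0.156202
  f(a) × f(c) < 0, new interval: [2.078750, 2.108437]
Iteration 6:
  c_6 = (2.078750 + 2.108437)/2 = 2.093594
  f(c_6) = f(2.093594) = -0.010684
  f(a) × f(c) ≥ 0, new interval: [2.093594, 2.108437]
Iteration 7:
  c_7 = (2.093594 + 2.108437)/2 = 2.101016
  f(c_7) = f(2.101016) = 0.072412
  f(a) × f(c) < 0, new interval: [2.093594, 2.101016]

After 7 iteration(s), the approximation is c_7 = 2.101016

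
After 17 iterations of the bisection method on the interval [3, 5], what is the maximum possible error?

Bisection error bound: |error| ≤ (b-a)/2^n
|error| ≤ (5 - 3)/2^17 = 2/2^17
|error| ≤ 0.0000152588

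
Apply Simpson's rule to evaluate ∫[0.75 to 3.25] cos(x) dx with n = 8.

f(x) = cos(x)
a = 0.75, b = 3.25, n = 8
h = (b - a)/n = 0.312500

Simpson's rule: (h/3)[f(x₀) + 4f(x₁) + 2f(x₂) + ... + f(xₙ)]

x_0 = 0.7500, f(x_0) = 0.731689, coefficient = 1
x_1 = 1.0625, f(x_1) = 0.486690, coefficient = 4
x_2 = 1.3750, f(x_2) = 0.194548, coefficient = 2
x_3 = 1.6875, f(x_3) = -0.116439, coefficient = 4
x_4 = 2.0000, f(x_4) = -0.416147, coefficient = 2
x_5 = 2.3125, f(x_5) = -0.675545, coefficient = 4
x_6 = 2.6250, f(x_6) = -0.869507, coefficient = 2
x_7 = 2.9375, f(x_7) = -0.979245, coefficient = 4
x_8 = 3.2500, f(x_8) = -0.994130, coefficient = 1

I ≈ (0.312500/3) × -7.582812 = -0.789876
Exact value: -0.789834
Error: 0.000042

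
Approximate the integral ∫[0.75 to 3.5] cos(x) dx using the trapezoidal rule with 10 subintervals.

f(x) = cos(x)
a = 0.75, b = 3.5, n = 10
h = (b - a)/n = 0.275000

Trapezoidal rule: (h/2)[f(x₀) + 2f(x₁) + 2f(x₂) + ... + f(xₙ)]

x_0 = 0.7500, f(x_0) = 0.731689, coefficient = 1
x_1 = 1.0250, f(x_1) = 0.519099, coefficient = 2
x_2 = 1.3000, f(x_2) = 0.267499, coefficient = 2
x_3 = 1.5750, f(x_3) = -0.004204, coefficient = 2
x_4 = 1.8500, f(x_4) = -0.275590, coefficient = 2
x_5 = 2.1250, f(x_5) = -0.526266, coefficient = 2
x_6 = 2.4000, f(x_6) = -0.737394, coefficient = 2
x_7 = 2.6750, f(x_7) = -0.893106, coefficient = 2
x_8 = 2.9500, f(x_8) = -0.981702, coefficient = 2
x_9 = 3.2250, f(x_9) = -0.996524, coefficient = 2
x_10 = 3.5000, f(x_10) = -0.936457, coefficient = 1

I ≈ (0.275000/2) × -7.461144 = -1.025907
Exact value: -1.032422
Error: 0.006515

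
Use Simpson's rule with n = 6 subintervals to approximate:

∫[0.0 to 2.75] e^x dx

f(x) = e^x
a = 0.0, b = 2.75, n = 6
h = (b - a)/n = 0.458333

Simpson's rule: (h/3)[f(x₀) + 4f(x₁) + 2f(x₂) + ... + f(xₙ)]

x_0 = 0.0000, f(x_0) = 1.000000, coefficient = 1
x_1 = 0.4583, f(x_1) = 1.581436, coefficient = 4
x_2 = 0.9167, f(x_2) = 2.500940, coefficient = 2
x_3 = 1.3750, f(x_3) = 3.955077, coefficient = 4
x_4 = 1.8333, f(x_4) = 6.254701, coefficient = 2
x_5 = 2.2917, f(x_5) = 9.891410, coefficient = 4
x_6 = 2.7500, f(x_6) = 15.642632, coefficient = 1

I ≈ (0.458333/3) × 95.865603 = 14.646134
Exact value: 14.642632
Error: 0.003502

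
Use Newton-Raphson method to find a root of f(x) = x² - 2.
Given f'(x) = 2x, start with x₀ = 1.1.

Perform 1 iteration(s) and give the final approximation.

f(x) = x² - 2
f'(x) = 2x
x₀ = 1.1

Newton-Raphson formula: x_{n+1} = x_n - f(x_n)/f'(x_n)

Iteration 1:
  f(1.100000) = -0.790000
  f'(1.100000) = 2.200000
  x_1 = 1.100000 - (-0.790000)/2.200000 = 1.459091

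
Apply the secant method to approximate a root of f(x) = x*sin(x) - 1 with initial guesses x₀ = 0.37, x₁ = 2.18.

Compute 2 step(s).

f(x) = x*sin(x) - 1
x₀ = 0.37, x₁ = 2.18

Secant formula: x_{n+1} = x_n - f(x_n)(x_n - x_{n-1})/(f(x_n) - f(x_{n-1}))

Iteration 1:
  f(0.370000) = -0.866202
  f(2.180000) = 0.787827
  x_2 = 2.180000 - 0.787827×(2.180000 - 0.370000)/(0.787827 - (-0.866202))
       = 1.317883
Iteration 2:
  f(2.180000) = 0.787827
  f(1.317883) = 0.275958
  x_3 = 1.317883 - 0.275958×(1.317883 - 2.180000)/(0.275958 - 0.787827)
       = 0.853099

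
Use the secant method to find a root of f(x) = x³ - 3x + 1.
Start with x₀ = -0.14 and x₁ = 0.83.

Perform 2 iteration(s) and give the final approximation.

f(x) = x³ - 3x + 1
x₀ = -0.14, x₁ = 0.83

Secant formula: x_{n+1} = x_n - f(x_n)(x_n - x_{n-1})/(f(x_n) - f(x_{n-1}))

Iteration 1:
  f(-0.140000) = 1.417256
  f(0.830000) = -0.918213
  x_2 = 0.830000 - (-0.918213)×(0.830000 - (-0.140000))/(-0.918213 - 1.417256)
       = 0.448635
Iteration 2:
  f(0.830000) = -0.918213
  f(0.448635) = -0.255606
  x_3 = 0.448635 - (-0.255606)×(0.448635 - 0.830000)/(-0.255606 - (-0.918213))
       = 0.301520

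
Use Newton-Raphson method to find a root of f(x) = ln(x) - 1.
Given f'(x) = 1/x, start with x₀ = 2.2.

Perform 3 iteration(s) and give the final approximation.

f(x) = ln(x) - 1
f'(x) = 1/x
x₀ = 2.2

Newton-Raphson formula: x_{n+1} = x_n - f(x_n)/f'(x_n)

Iteration 1:
  f(2.200000) = -0.211543
  f'(2.200000) = 0.454545
  x_1 = 2.200000 - (-0.211543)/0.454545 = 2.665394
Iteration 2:
  f(2.665394) = -0.019648
  f'(2.665394) = 0.375179
  x_2 = 2.665394 - (-0.019648)/0.375179 = 2.717764
Iteration 3:
  f(2.717764) = -0.000191
  f'(2.717764) = 0.367950
  x_3 = 2.717764 - (-0.000191)/0.367950 = 2.718282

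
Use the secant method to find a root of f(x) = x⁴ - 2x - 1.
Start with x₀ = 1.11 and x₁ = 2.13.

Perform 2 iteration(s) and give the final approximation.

f(x) = x⁴ - 2x - 1
x₀ = 1.11, x₁ = 2.13

Secant formula: x_{n+1} = x_n - f(x_n)(x_n - x_{n-1})/(f(x_n) - f(x_{n-1}))

Iteration 1:
  f(1.110000) = -1.701930
  f(2.130000) = 15.323462
  x_2 = 2.130000 - 15.323462×(2.130000 - 1.110000)/(15.323462 - (-1.701930))
       = 1.211963
Iteration 2:
  f(2.130000) = 15.323462
  f(1.211963) = -1.266391
  x_3 = 1.211963 - (-1.266391)×(1.211963 - 2.130000)/(-1.266391 - 15.323462)
       = 1.282042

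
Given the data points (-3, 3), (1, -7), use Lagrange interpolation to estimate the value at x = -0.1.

Lagrange interpolation formula:
P(x) = Σ yᵢ × Lᵢ(x)
where Lᵢ(x) = Π_{j≠i} (x - xⱼ)/(xᵢ - xⱼ)

L_0(-0.1) = (-0.1 - 1)/(-3 - 1) = 0.275000
L_1(-0.1) = (-0.1 - (-3))/(1 - (-3)) = 0.725000

P(-0.1) = 3×L_0(-0.1) + (-7)×L_1(-0.1)
P(-0.1) = -4.250000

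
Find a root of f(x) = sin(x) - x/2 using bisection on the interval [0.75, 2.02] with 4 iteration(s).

f(x) = sin(x) - x/2
Initial interval: [0.75, 2.02]

Iteration 1:
  c_1 = (0.750000 + 2.020000)/2 = 1.385000
  f(c_1) = f(1.385000) = 0.290289
  f(a) × f(c) ≥ 0, new interval: [1.385000, 2.020000]
Iteration 2:
  c_2 = (1.385000 + 2.020000)/2 = 1.702500
  f(c_2) = f(1.702500) = 0.140090
  f(a) × f(c) ≥ 0, new interval: [1.702500, 2.020000]
Iteration 3:
  c_3 = (1.702500 + 2.020000)/2 = 1.861250
  f(c_3) = f(1.861250) = 0.027489
  f(a) × f(c) ≥ 0, new interval: [1.861250, 2.020000]
Iteration 4:
  c_4 = (1.861250 + 2.020000)/2 = 1.940625
  f(c_4) = f(1.940625) = -0.037923
  f(a) × f(c) < 0, new interval: [1.861250, 1.940625]

After 4 iteration(s), the approximation is c_4 = 1.940625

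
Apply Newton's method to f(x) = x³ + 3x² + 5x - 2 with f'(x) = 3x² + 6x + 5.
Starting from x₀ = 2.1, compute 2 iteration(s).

f(x) = x³ + 3x² + 5x - 2
f'(x) = 3x² + 6x + 5
x₀ = 2.1

Newton-Raphson formula: x_{n+1} = x_n - f(x_n)/f'(x_n)

Iteration 1:
  f(2.100000) = 30.991000
  f'(2.100000) = 30.830000
  x_1 = 2.100000 - 30.991000/30.830000 = 1.094778
Iteration 2:
  f(1.094778) = 8.381638
  f'(1.094778) = 15.164282
  x_2 = 1.094778 - 8.381638/15.164282 = 0.542055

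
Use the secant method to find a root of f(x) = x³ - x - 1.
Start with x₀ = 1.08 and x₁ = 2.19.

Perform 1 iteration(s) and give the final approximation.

f(x) = x³ - x - 1
x₀ = 1.08, x₁ = 2.19

Secant formula: x_{n+1} = x_n - f(x_n)(x_n - x_{n-1})/(f(x_n) - f(x_{n-1}))

Iteration 1:
  f(1.080000) = -0.820288
  f(2.190000) = 7.313459
  x_2 = 2.190000 - 7.313459×(2.190000 - 1.080000)/(7.313459 - (-0.820288))
       = 1.191943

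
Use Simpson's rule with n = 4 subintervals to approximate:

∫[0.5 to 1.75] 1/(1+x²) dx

f(x) = 1/(1+x²)
a = 0.5, b = 1.75, n = 4
h = (b - a)/n = 0.312500

Simpson's rule: (h/3)[f(x₀) + 4f(x₁) + 2f(x₂) + ... + f(xₙ)]

x_0 = 0.5000, f(x_0) = 0.800000, coefficient = 1
x_1 = 0.8125, f(x_1) = 0.602353, coefficient = 4
x_2 = 1.1250, f(x_2) = 0.441379, coefficient = 2
x_3 = 1.4375, f(x_3) = 0.326115, coefficient = 4
x_4 = 1.7500, f(x_4) = 0.246154, coefficient = 1

I ≈ (0.312500/3) × 5.642783 = 0.587790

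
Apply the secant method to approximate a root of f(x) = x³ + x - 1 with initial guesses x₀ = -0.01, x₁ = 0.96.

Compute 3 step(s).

f(x) = x³ + x - 1
x₀ = -0.01, x₁ = 0.96

Secant formula: x_{n+1} = x_n - f(x_n)(x_n - x_{n-1})/(f(x_n) - f(x_{n-1}))

Iteration 1:
  f(-0.010000) = -1.010001
  f(0.960000) = 0.844736
  x_2 = 0.960000 - 0.844736×(0.960000 - (-0.010000))/(0.844736 - (-1.010001))
       = 0.518216
Iteration 2:
  f(0.960000) = 0.844736
  f(0.518216) = -0.342619
  x_3 = 0.518216 - (-0.342619)×(0.518216 - 0.960000)/(-0.342619 - 0.844736)
       = 0.645695
Iteration 3:
  f(0.518216) = -0.342619
  f(0.645695) = -0.085100
  x_4 = 0.645695 - (-0.085100)×(0.645695 - 0.518216)/(-0.085100 - (-0.342619))
       = 0.687822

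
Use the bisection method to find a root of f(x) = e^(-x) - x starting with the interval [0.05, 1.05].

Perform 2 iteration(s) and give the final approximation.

f(x) = e^(-x) - x
Initial interval: [0.05, 1.05]

Iteration 1:
  c_1 = (0.050000 + 1.050000)/2 = 0.550000
  f(c_1) = f(0.550000) = 0.026950
  f(a) × f(c) ≥ 0, new interval: [0.550000, 1.050000]
Iteration 2:
  c_2 = (0.550000 + 1.050000)/2 = 0.800000
  f(c_2) = f(0.800000) = -0.350671
  f(a) × f(c) < 0, new interval: [0.550000, 0.800000]

After 2 iteration(s), the approximation is c_2 = 0.800000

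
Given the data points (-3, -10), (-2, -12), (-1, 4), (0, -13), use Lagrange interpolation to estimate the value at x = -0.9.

Lagrange interpolation formula:
P(x) = Σ yᵢ × Lᵢ(x)
where Lᵢ(x) = Π_{j≠i} (x - xⱼ)/(xᵢ - xⱼ)

L_0(-0.9) = (-0.9 - (-2))/(-3 - (-2)) × (-0.9 - (-1))/(-3 - (-1)) × (-0.9 - 0)/(-3 - 0) = 0.016500
L_1(-0.9) = (-0.9 - (-3))/(-2 - (-3)) × (-0.9 - (-1))/(-2 - (-1)) × (-0.9 - 0)/(-2 - 0) = -0.094500
L_2(-0.9) = (-0.9 - (-3))/(-1 - (-3)) × (-0.9 - (-2))/(-1 - (-2)) × (-0.9 - 0)/(-1 - 0) = 1.039500
L_3(-0.9) = (-0.9 - (-3))/(0 - (-3)) × (-0.9 - (-2))/(0 - (-2)) × (-0.9 - (-1))/(0 - (-1)) = 0.038500

P(-0.9) = (-10)×L_0(-0.9) + (-12)×L_1(-0.9) + 4×L_2(-0.9) + (-13)×L_3(-0.9)
P(-0.9) = 4.626500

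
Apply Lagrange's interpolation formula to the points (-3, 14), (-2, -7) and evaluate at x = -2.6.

Lagrange interpolation formula:
P(x) = Σ yᵢ × Lᵢ(x)
where Lᵢ(x) = Π_{j≠i} (x - xⱼ)/(xᵢ - xⱼ)

L_0(-2.6) = (-2.6 - (-2))/(-3 - (-2)) = 0.600000
L_1(-2.6) = (-2.6 - (-3))/(-2 - (-3)) = 0.400000

P(-2.6) = 14×L_0(-2.6) + (-7)×L_1(-2.6)
P(-2.6) = 5.600000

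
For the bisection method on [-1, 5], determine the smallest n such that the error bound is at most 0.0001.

We need (b-a)/2^n ≤ 0.0001
(5 - (-1))/2^n ≤ 0.0001
6/2^n ≤ 0.0001
2^n ≥ 60000
n ≥ log₂(60000) = 15.87
n ≥ 16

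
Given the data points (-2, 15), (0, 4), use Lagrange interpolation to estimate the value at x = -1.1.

Lagrange interpolation formula:
P(x) = Σ yᵢ × Lᵢ(x)
where Lᵢ(x) = Π_{j≠i} (x - xⱼ)/(xᵢ - xⱼ)

L_0(-1.1) = (-1.1 - 0)/(-2 - 0) = 0.550000
L_1(-1.1) = (-1.1 - (-2))/(0 - (-2)) = 0.450000

P(-1.1) = 15×L_0(-1.1) + 4×L_1(-1.1)
P(-1.1) = 10.050000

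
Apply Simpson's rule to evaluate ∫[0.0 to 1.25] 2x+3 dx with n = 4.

f(x) = 2x+3
a = 0.0, b = 1.25, n = 4
h = (b - a)/n = 0.312500

Simpson's rule: (h/3)[f(x₀) + 4f(x₁) + 2f(x₂) + ... + f(xₙ)]

x_0 = 0.0000, f(x_0) = 3.000000, coefficient = 1
x_1 = 0.3125, f(x_1) = 3.625000, coefficient = 4
x_2 = 0.6250, f(x_2) = 4.250000, coefficient = 2
x_3 = 0.9375, f(x_3) = 4.875000, coefficient = 4
x_4 = 1.2500, f(x_4) = 5.500000, coefficient = 1

I ≈ (0.312500/3) × 51.000000 = 5.312500
Exact value: 5.312500
Error: 0.000000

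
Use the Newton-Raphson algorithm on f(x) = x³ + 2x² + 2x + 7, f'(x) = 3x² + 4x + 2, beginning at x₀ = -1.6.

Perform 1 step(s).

f(x) = x³ + 2x² + 2x + 7
f'(x) = 3x² + 4x + 2
x₀ = -1.6

Newton-Raphson formula: x_{n+1} = x_n - f(x_n)/f'(x_n)

Iteration 1:
  f(-1.600000) = 4.824000
  f'(-1.600000) = 3.280000
  x_1 = -1.600000 - 4.824000/3.280000 = -3.070732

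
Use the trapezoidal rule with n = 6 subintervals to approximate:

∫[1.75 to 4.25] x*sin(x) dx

f(x) = x*sin(x)
a = 1.75, b = 4.25, n = 6
h = (b - a)/n = 0.416667

Trapezoidal rule: (h/2)[f(x₀) + 2f(x₁) + 2f(x₂) + ... + f(xₙ)]

x_0 = 1.7500, f(x_0) = 1.721975, coefficient = 1
x_1 = 2.1667, f(x_1) = 1.793264, coefficient = 2
x_2 = 2.5833, f(x_2) = 1.368419, coefficient = 2
x_3 = 3.0000, f(x_3) = 0.423360, coefficient = 2
x_4 = 3.4167, f(x_4) = -0.928029, coefficient = 2
x_5 = 3.8333, f(x_5) = -2.445202, coefficient = 2
x_6 = 4.2500, f(x_6) = -3.803705, coefficient = 1

I ≈ (0.416667/2) × -1.658104 = -0.345438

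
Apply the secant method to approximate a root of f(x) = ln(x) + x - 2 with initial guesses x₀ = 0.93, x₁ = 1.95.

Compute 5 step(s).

f(x) = ln(x) + x - 2
x₀ = 0.93, x₁ = 1.95

Secant formula: x_{n+1} = x_n - f(x_n)(x_n - x_{n-1})/(f(x_n) - f(x_{n-1}))

Iteration 1:
  f(0.930000) = -1.142571
  f(1.950000) = 0.617829
  x_2 = 1.950000 - 0.617829×(1.950000 - 0.930000)/(0.617829 - (-1.142571))
       = 1.592021
Iteration 2:
  f(1.950000) = 0.617829
  f(1.592021) = 0.057026
  x_3 = 1.592021 - 0.057026×(1.592021 - 1.950000)/(0.057026 - 0.617829)
       = 1.555620
Iteration 3:
  f(1.592021) = 0.057026
  f(1.555620) = -0.002506
  x_4 = 1.555620 - (-0.002506)×(1.555620 - 1.592021)/(-0.002506 - 0.057026)
       = 1.557152
Iteration 4:
  f(1.555620) = -0.002506
  f(1.557152) = 0.000011
  x_5 = 1.557152 - 0.000011×(1.557152 - 1.555620)/(0.000011 - (-0.002506))
       = 1.557146
Iteration 5:
  f(1.557152) = 0.000011
  f(1.557146) = 0.000000
  x_6 = 1.557146 - 0.000000×(1.557146 - 1.557152)/(0.000000 - 0.000011)
       = 1.557146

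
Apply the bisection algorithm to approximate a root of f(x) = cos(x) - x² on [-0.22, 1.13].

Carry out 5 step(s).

f(x) = cos(x) - x²
Initial interval: [-0.22, 1.13]

Iteration 1:
  c_1 = (-0.220000 + 1.130000)/2 = 0.455000
  f(c_1) = f(0.455000) = 0.691236
  f(a) × f(c) ≥ 0, new interval: [0.455000, 1.130000]
Iteration 2:
  c_2 = (0.455000 + 1.130000)/2 = 0.792500
  f(c_2) = f(0.792500) = 0.074011
  f(a) × f(c) ≥ 0, new interval: [0.792500, 1.130000]
Iteration 3:
  c_3 = (0.792500 + 1.130000)/2 = 0.961250
  f(c_3) = f(0.961250) = -0.351506
  f(a) × f(c) < 0, new interval: [0.792500, 0.961250]
Iteration 4:
  c_4 = (0.792500 + 0.961250)/2 = 0.876875
  f(c_4) = f(0.876875) = -0.129353
  f(a) × f(c) < 0, new interval: [0.792500, 0.876875]
Iteration 5:
  c_5 = (0.792500 + 0.876875)/2 = 0.834688
  f(c_5) = f(0.834688) = -0.025294
  f(a) × f(c) < 0, new interval: [0.792500, 0.834688]

After 5 iteration(s), the approximation is c_5 = 0.834688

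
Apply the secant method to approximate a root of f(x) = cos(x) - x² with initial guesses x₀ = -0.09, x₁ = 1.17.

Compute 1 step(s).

f(x) = cos(x) - x²
x₀ = -0.09, x₁ = 1.17

Secant formula: x_{n+1} = x_n - f(x_n)(x_n - x_{n-1})/(f(x_n) - f(x_{n-1}))

Iteration 1:
  f(-0.090000) = 0.987853
  f(1.170000) = -0.978748
  x_2 = 1.170000 - (-0.978748)×(1.170000 - (-0.090000))/(-0.978748 - 0.987853)
       = 0.542917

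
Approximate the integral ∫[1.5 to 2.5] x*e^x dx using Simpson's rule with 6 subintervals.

f(x) = x*e^x
a = 1.5, b = 2.5, n = 6
h = (b - a)/n = 0.166667

Simpson's rule: (h/3)[f(x₀) + 4f(x₁) + 2f(x₂) + ... + f(xₙ)]

x_0 = 1.5000, f(x_0) = 6.722534, coefficient = 1
x_1 = 1.6667, f(x_1) = 8.824150, coefficient = 4
x_2 = 1.8333, f(x_2) = 11.466952, coefficient = 2
x_3 = 2.0000, f(x_3) = 14.778112, coefficient = 4
x_4 = 2.1667, f(x_4) = 18.913133, coefficient = 2
x_5 = 2.3333, f(x_5) = 24.061937, coefficient = 4
x_6 = 2.5000, f(x_6) = 30.456235, coefficient = 1

I ≈ (0.166667/3) × 288.595733 = 16.033096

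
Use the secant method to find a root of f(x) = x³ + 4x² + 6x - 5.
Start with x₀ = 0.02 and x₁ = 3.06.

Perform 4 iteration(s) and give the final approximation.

f(x) = x³ + 4x² + 6x - 5
x₀ = 0.02, x₁ = 3.06

Secant formula: x_{n+1} = x_n - f(x_n)(x_n - x_{n-1})/(f(x_n) - f(x_{n-1}))

Iteration 1:
  f(0.020000) = -4.878392
  f(3.060000) = 79.467016
  x_2 = 3.060000 - 79.467016×(3.060000 - 0.020000)/(79.467016 - (-4.878392))
       = 0.195828
Iteration 2:
  f(3.060000) = 79.467016
  f(0.195828) = -3.664125
  x_3 = 0.195828 - (-3.664125)×(0.195828 - 3.060000)/(-3.664125 - 79.467016)
       = 0.322071
Iteration 3:
  f(0.195828) = -3.664125
  f(0.322071) = -2.619248
  x_4 = 0.322071 - (-2.619248)×(0.322071 - 0.195828)/(-2.619248 - (-3.664125))
       = 0.638530
Iteration 4:
  f(0.322071) = -2.619248
  f(0.638530) = 0.722398
  x_5 = 0.638530 - 0.722398×(0.638530 - 0.322071)/(0.722398 - (-2.619248))
       = 0.570117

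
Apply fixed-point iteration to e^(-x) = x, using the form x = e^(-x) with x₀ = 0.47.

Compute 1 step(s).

Equation: e^(-x) = x
Fixed-point form: x = e^(-x)
x₀ = 0.47

x_1 = g(0.470000) = 0.625002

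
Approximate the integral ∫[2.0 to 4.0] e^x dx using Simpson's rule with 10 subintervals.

f(x) = e^x
a = 2.0, b = 4.0, n = 10
h = (b - a)/n = 0.200000

Simpson's rule: (h/3)[f(x₀) + 4f(x₁) + 2f(x₂) + ... + f(xₙ)]

x_0 = 2.0000, f(x_0) = 7.389056, coefficient = 1
x_1 = 2.2000, f(x_1) = 9.025013, coefficient = 4
x_2 = 2.4000, f(x_2) = 11.023176, coefficient = 2
x_3 = 2.6000, f(x_3) = 13.463738, coefficient = 4
x_4 = 2.8000, f(x_4) = 16.444647, coefficient = 2
x_5 = 3.0000, f(x_5) = 20.085537, coefficient = 4
x_6 = 3.2000, f(x_6) = 24.532530, coefficient = 2
x_7 = 3.4000, f(x_7) = 29.964100, coefficient = 4
x_8 = 3.6000, f(x_8) = 36.598234, coefficient = 2
x_9 = 3.8000, f(x_9) = 44.701184, coefficient = 4
x_10 = 4.0000, f(x_10) = 54.598150, coefficient = 1

I ≈ (0.200000/3) × 708.142674 = 47.209512
Exact value: 47.209094
Error: 0.000418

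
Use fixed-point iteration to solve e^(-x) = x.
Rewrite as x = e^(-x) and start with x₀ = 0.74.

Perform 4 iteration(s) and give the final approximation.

Equation: e^(-x) = x
Fixed-point form: x = e^(-x)
x₀ = 0.74

x_1 = g(0.740000) = 0.477114
x_2 = g(0.477114) = 0.620572
x_3 = g(0.620572) = 0.537637
x_4 = g(0.537637) = 0.584127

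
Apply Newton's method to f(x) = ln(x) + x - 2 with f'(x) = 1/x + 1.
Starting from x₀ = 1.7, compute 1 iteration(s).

f(x) = ln(x) + x - 2
f'(x) = 1/x + 1
x₀ = 1.7

Newton-Raphson formula: x_{n+1} = x_n - f(x_n)/f'(x_n)

Iteration 1:
  f(1.700000) = 0.230628
  f'(1.700000) = 1.588235
  x_1 = 1.700000 - 0.230628/1.588235 = 1.554790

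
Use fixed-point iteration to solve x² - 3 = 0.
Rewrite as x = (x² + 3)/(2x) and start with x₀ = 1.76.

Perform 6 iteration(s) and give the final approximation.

Equation: x² - 3 = 0
Fixed-point form: x = (x² + 3)/(2x)
x₀ = 1.76

x_1 = g(1.760000) = 1.732273
x_2 = g(1.732273) = 1.732051
x_3 = g(1.732051) = 1.732051
x_4 = g(1.732051) = 1.732051
x_5 = g(1.732051) = 1.732051
x_6 = g(1.732051) = 1.732051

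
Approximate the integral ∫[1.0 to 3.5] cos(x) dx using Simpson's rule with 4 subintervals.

f(x) = cos(x)
a = 1.0, b = 3.5, n = 4
h = (b - a)/n = 0.625000

Simpson's rule: (h/3)[f(x₀) + 4f(x₁) + 2f(x₂) + ... + f(xₙ)]

x_0 = 1.0000, f(x_0) = 0.540302, coefficient = 1
x_1 = 1.6250, f(x_1) = -0.054177, coefficient = 4
x_2 = 2.2500, f(x_2) = -0.628174, coefficient = 2
x_3 = 2.8750, f(x_3) = -0.964674, coefficient = 4
x_4 = 3.5000, f(x_4) = -0.936457, coefficient = 1

I ≈ (0.625000/3) × -5.727907 = -1.193314
Exact value: -1.192254
Error: 0.001060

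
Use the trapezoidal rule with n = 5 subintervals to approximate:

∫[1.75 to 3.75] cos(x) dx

f(x) = cos(x)
a = 1.75, b = 3.75, n = 5
h = (b - a)/n = 0.400000

Trapezoidal rule: (h/2)[f(x₀) + 2f(x₁) + 2f(x₂) + ... + f(xₙ)]

x_0 = 1.7500, f(x_0) = -0.178246, coefficient = 1
x_1 = 2.1500, f(x_1) = -0.547358, coefficient = 2
x_2 = 2.5500, f(x_2) = -0.830054, coefficient = 2
x_3 = 2.9500, f(x_3) = -0.981702, coefficient = 2
x_4 = 3.3500, f(x_4) = -0.978362, coefficient = 2
x_5 = 3.7500, f(x_5) = -0.820559, coefficient = 1

I ≈ (0.400000/2) × -7.673756 = -1.534751
Exact value: -1.555547
Error: 0.020796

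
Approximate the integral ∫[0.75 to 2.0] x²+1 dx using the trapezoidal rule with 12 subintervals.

f(x) = x²+1
a = 0.75, b = 2.0, n = 12
h = (b - a)/n = 0.104167

Trapezoidal rule: (h/2)[f(x₀) + 2f(x₁) + 2f(x₂) + ... + f(xₙ)]

x_0 = 0.7500, f(x_0) = 1.562500, coefficient = 1
x_1 = 0.8542, f(x_1) = 1.729601, coefficient = 2
x_2 = 0.9583, f(x_2) = 1.918403, coefficient = 2
x_3 = 1.0625, f(x_3) = 2.128906, coefficient = 2
x_4 = 1.1667, f(x_4) = 2.361111, coefficient = 2
x_5 = 1.2708, f(x_5) = 2.615017, coefficient = 2
x_6 = 1.3750, f(x_6) = 2.890625, coefficient = 2
x_7 = 1.4792, f(x_7) = 3.187934, coefficient = 2
x_8 = 1.5833, f(x_8) = 3.506944, coefficient = 2
x_9 = 1.6875, f(x_9) = 3.847656, coefficient = 2
x_10 = 1.7917, f(x_10) = 4.210069, coefficient = 2
x_11 = 1.8958, f(x_11) = 4.594184, coefficient = 2
x_12 = 2.0000, f(x_12) = 5.000000, coefficient = 1

I ≈ (0.104167/2) × 72.543403 = 3.778302
Exact value: 3.776042
Error: 0.002261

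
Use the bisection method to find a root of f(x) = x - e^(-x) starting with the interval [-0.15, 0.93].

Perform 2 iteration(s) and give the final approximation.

f(x) = x - e^(-x)
Initial interval: [-0.15, 0.93]

Iteration 1:
  c_1 = (-0.150000 + 0.930000)/2 = 0.390000
  f(c_1) = f(0.390000) = -0.287057
  f(a) × f(c) ≥ 0, new interval: [0.390000, 0.930000]
Iteration 2:
  c_2 = (0.390000 + 0.930000)/2 = 0.660000
  f(c_2) = f(0.660000) = 0.143149
  f(a) × f(c) < 0, new interval: [0.390000, 0.660000]

After 2 iteration(s), the approximation is c_2 = 0.660000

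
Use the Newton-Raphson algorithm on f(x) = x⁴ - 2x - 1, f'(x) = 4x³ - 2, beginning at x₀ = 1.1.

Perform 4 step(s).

f(x) = x⁴ - 2x - 1
f'(x) = 4x³ - 2
x₀ = 1.1

Newton-Raphson formula: x_{n+1} = x_n - f(x_n)/f'(x_n)

Iteration 1:
  f(1.100000) = -1.735900
  f'(1.100000) = 3.324000
  x_1 = 1.100000 - (-1.735900)/3.324000 = 1.622232
Iteration 2:
  f(1.622232) = 2.681051
  f'(1.622232) = 15.076509
  x_2 = 1.622232 - 2.681051/15.076509 = 1.444403
Iteration 3:
  f(1.444403) = 0.463837
  f'(1.444403) = 10.053820
  x_3 = 1.444403 - 0.463837/10.053820 = 1.398267
Iteration 4:
  f(1.398267) = 0.026081
  f'(1.398267) = 8.935293
  x_4 = 1.398267 - 0.026081/8.935293 = 1.395348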